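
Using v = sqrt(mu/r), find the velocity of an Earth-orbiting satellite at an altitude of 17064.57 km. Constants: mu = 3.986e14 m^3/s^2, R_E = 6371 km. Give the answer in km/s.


r = R_E + alt = 6371.0 + 17064.57 = 23435.5700 km = 2.343557e+07 m
v = sqrt(mu/r) = sqrt(3.986e14 / 2.343557e+07) = 4124.1161 m/s = 4.1241 km/s

4.1241 km/s


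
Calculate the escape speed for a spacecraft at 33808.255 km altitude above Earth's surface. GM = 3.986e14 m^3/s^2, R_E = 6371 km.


r = 6371.0 + 33808.255 = 40179.2550 km = 4.0179255e+07 m
v_esc = sqrt(2*mu/r) = sqrt(2*3.986e14 / 4.0179255e+07)
v_esc = 4454.3332 m/s = 4.4543 km/s

4.4543 km/s


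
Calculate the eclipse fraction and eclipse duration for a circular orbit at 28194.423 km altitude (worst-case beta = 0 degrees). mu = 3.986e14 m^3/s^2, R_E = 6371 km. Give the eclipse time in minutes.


r = 34565.4230 km
T = 1065.9155 min
Eclipse fraction = arcsin(R_E/r)/pi = arcsin(6371.0000/34565.4230)/pi
= arcsin(0.1843171)/pi = 0.05900735
Eclipse duration = 0.05900735 * 1065.9155 = 62.8968 min

62.8968 minutes


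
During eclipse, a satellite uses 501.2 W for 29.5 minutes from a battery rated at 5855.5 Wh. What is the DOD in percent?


E_used = P * t / 60 = 501.2 * 29.5 / 60 = 246.4233 Wh
DOD = E_used / E_total * 100 = 246.4233 / 5855.5 * 100
DOD = 4.2084 %

4.2084 %


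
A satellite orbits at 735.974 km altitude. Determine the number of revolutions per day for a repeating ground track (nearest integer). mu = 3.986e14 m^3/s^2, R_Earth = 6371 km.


r = 7.106974e+06 m
T = 2*pi*sqrt(r^3/mu) = 5962.6362 s = 99.3773 min
revs/day = 1440 / 99.3773 = 14.4902
Rounded: 14 revolutions per day

14 revolutions per day


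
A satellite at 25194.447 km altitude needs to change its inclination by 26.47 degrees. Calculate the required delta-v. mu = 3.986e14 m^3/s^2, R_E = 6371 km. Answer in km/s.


r = 31565.4470 km = 3.1565447e+07 m
V = sqrt(mu/r) = 3553.5520 m/s
di = 26.47 deg = 0.4619887 rad
dV = 2*V*sin(di/2) = 2*3553.5520*sin(0.2309943)
dV = 1627.1399 m/s = 1.6271 km/s

1.6271 km/s


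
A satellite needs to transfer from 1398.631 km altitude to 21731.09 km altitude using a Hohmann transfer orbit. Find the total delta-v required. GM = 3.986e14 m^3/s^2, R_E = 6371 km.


r1 = 7769.6310 km = 7.769631e+06 m
r2 = 28102.0900 km = 2.810209e+07 m
dv1 = sqrt(mu/r1)*(sqrt(2*r2/(r1+r2)) - 1) = 1802.9812 m/s
dv2 = sqrt(mu/r2)*(1 - sqrt(2*r1/(r1+r2))) = 1287.3824 m/s
total dv = |dv1| + |dv2| = 1802.9812 + 1287.3824 = 3090.3636 m/s = 3.0904 km/s

3.0904 km/s


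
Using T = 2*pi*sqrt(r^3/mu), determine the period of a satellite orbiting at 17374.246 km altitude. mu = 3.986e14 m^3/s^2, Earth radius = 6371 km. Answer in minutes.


r = 23745.2460 km = 2.3745246e+07 m
T = 2*pi*sqrt(r^3/mu) = 2*pi*sqrt(1.3388441e+22 / 3.986e14)
T = 36414.6576 s = 606.9110 min

606.9110 minutes


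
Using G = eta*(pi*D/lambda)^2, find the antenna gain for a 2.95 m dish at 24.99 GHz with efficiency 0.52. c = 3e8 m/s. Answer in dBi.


lambda = c/f = 3e8 / 2.499e+10 = 0.0120048 m
G = eta*(pi*D/lambda)^2 = 0.52*(pi*2.95/0.0120048)^2
G = 309911.0945 (linear)
G = 10*log10(309911.0945) = 54.9124 dBi

54.9124 dBi


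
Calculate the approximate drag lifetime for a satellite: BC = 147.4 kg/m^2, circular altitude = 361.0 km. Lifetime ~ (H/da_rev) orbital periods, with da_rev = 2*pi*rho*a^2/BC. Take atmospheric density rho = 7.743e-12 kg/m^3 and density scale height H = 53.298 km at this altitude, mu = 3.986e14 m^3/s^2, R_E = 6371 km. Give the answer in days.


a = R_E + alt = 6732.0000 km = 6.732e+06 m
da_rev = 2*pi*rho*a^2/BC = 2*pi*7.743e-12*(6.732e+06)^2/147.4 = 14.958218 m per revolution
N = H/da_rev = 53298.0000 m / 14.958218 m = 3563.1250 revolutions
P = 2*pi*sqrt(a^3/mu) = 5497.0208 s
lifetime = N*P = 3563.1250 * 5497.0208 = 1.9586572e+07 s = 226.6964 days

226.6964 days


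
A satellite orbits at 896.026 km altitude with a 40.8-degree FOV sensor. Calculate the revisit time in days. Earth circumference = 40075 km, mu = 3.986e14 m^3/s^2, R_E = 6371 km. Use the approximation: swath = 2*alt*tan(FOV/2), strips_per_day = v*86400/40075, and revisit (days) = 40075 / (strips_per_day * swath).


swath = 2*896.026*tan(0.3560472) = 666.4582 km
v = sqrt(mu/r) = 7406.1123 m/s = 7.4061 km/s
strips/day = v*86400/40075 = 7.4061*86400/40075 = 15.9673
coverage/day = strips * swath = 15.9673 * 666.4582 = 10641.5134 km
revisit = 40075 / 10641.5134 = 3.7659 days

3.7659 days


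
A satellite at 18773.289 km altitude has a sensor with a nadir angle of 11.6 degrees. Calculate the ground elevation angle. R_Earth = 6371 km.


r = R_E + alt = 25144.2890 km
Law of sines in the satellite / Earth-center / ground-point triangle:
  sin(nadir)/R_E = sin(90 + el)/r  =>  cos(el) = (r/R_E)*sin(nadir)
cos(el) = (25144.2890 / 6371.0000) * sin(11.6 deg) = 0.7935899
el = arccos(0.7935899) = 37.4777 deg
(Earth-central angle = 90 - nadir - el = 40.9223 deg)

37.4777 degrees


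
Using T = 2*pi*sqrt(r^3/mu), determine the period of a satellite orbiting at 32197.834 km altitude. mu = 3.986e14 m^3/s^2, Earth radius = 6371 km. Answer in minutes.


r = 38568.8340 km = 3.8568834e+07 m
T = 2*pi*sqrt(r^3/mu) = 2*pi*sqrt(5.737326e+22 / 3.986e14)
T = 75381.7101 s = 1256.3618 min

1256.3618 minutes


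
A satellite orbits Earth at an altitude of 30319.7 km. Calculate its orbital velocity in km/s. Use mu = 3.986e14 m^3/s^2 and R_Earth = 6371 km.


r = R_E + alt = 6371.0 + 30319.7 = 36690.7000 km = 3.66907e+07 m
v = sqrt(mu/r) = sqrt(3.986e14 / 3.66907e+07) = 3296.0261 m/s = 3.2960 km/s

3.2960 km/s


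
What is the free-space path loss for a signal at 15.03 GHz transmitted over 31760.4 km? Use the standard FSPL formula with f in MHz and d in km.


f = 15.03 GHz = 15030.0000 MHz
d = 31760.4 km
FSPL = 32.44 + 20*log10(15030.0000) + 20*log10(31760.4)
FSPL = 32.44 + 83.5392 + 90.0377
FSPL = 206.0169 dB

206.0169 dB


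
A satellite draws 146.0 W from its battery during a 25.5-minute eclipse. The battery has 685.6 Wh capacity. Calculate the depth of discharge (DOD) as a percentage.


E_used = P * t / 60 = 146.0 * 25.5 / 60 = 62.0500 Wh
DOD = E_used / E_total * 100 = 62.0500 / 685.6 * 100
DOD = 9.0505 %

9.0505 %


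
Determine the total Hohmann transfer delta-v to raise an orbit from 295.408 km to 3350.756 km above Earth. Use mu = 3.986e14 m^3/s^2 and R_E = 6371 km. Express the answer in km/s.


r1 = 6666.4080 km = 6.666408e+06 m
r2 = 9721.7560 km = 9.721756e+06 m
dv1 = sqrt(mu/r1)*(sqrt(2*r2/(r1+r2)) - 1) = 690.0260 m/s
dv2 = sqrt(mu/r2)*(1 - sqrt(2*r1/(r1+r2))) = 627.6554 m/s
total dv = |dv1| + |dv2| = 690.0260 + 627.6554 = 1317.6814 m/s = 1.3177 km/s

1.3177 km/s


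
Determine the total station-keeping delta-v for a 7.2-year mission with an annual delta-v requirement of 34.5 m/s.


dV = rate * years = 34.5 * 7.2
dV = 248.4000 m/s

248.4000 m/s


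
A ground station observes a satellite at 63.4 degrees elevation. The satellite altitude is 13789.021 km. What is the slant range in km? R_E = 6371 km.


h = 13789.021 km, el = 63.4 deg
d = -R_E*sin(el) + sqrt((R_E*sin(el))^2 + 2*R_E*h + h^2)
d = -6371.0000*sin(1.1065) + sqrt((6371.0000*0.8941542)^2 + 2*6371.0000*13789.021 + 13789.021^2)
d = 14260.5151 km

14260.5151 km


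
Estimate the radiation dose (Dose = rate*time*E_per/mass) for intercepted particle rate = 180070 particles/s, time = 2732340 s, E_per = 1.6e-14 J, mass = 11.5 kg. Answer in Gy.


Total energy deposited = rate * time * E_per
  = 180070 * 2732340 * 1.6e-14 = 0.007872199 J
Dose = E_total / mass = 0.007872199 / 11.5
Dose = 6.8453908e-04 Gy

6.8454e-04 Gy


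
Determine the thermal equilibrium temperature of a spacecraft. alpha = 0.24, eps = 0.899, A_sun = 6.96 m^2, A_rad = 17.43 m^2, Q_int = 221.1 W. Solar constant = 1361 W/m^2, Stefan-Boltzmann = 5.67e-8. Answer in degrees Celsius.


Numerator = alpha*S*A_sun + Q_int = 0.24*1361*6.96 + 221.1 = 2494.5144 W
Denominator = eps*sigma*A_rad = 0.899*5.67e-8*17.43 = 8.8846462e-07 W/K^4
T^4 = 2.8076688e+09 K^4
T = 230.1900 K = -42.9600 C

-42.9600 degrees Celsius


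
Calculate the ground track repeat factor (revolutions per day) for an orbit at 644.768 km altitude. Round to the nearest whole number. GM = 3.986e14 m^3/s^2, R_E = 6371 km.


r = 7.015768e+06 m
T = 2*pi*sqrt(r^3/mu) = 5848.2247 s = 97.4704 min
revs/day = 1440 / 97.4704 = 14.7737
Rounded: 15 revolutions per day

15 revolutions per day


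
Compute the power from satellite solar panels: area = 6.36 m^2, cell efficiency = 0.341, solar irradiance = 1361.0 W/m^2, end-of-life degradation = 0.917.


P = area * eta * S * degradation
P = 6.36 * 0.341 * 1361.0 * 0.917
P = 2706.6927 W

2706.6927 W


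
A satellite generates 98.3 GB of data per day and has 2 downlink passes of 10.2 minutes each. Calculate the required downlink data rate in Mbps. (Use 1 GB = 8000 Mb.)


total contact time = 2 * 10.2 * 60 = 1224.0000 s
data = 98.3 GB = 786400.0000 Mb
rate = 786400.0000 / 1224.0000 = 642.4837 Mbps

642.4837 Mbps


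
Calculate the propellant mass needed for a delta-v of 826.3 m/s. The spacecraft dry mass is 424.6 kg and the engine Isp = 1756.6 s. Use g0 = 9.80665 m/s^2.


ve = Isp * g0 = 1756.6 * 9.80665 = 17226.361390 m/s
mass ratio = exp(dv/ve) = exp(826.3/17226.361390) = 1.04913622
m_prop = m_dry * (mr - 1) = 424.6 * (1.04913622 - 1)
m_prop = 20.8632 kg

20.8632 kg


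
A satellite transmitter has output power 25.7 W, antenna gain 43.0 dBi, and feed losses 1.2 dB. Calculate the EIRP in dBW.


Pt = 25.7 W = 14.0993 dBW
EIRP = Pt_dBW + Gt - losses = 14.0993 + 43.0 - 1.2 = 55.8993 dBW

55.8993 dBW


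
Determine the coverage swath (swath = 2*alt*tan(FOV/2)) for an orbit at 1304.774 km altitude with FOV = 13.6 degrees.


FOV = 13.6 deg = 0.2373648 rad
swath = 2 * alt * tan(FOV/2) = 2 * 1304.774 * tan(0.1186824)
swath = 2 * 1304.774 * 0.1192428
swath = 311.1698 km

311.1698 km


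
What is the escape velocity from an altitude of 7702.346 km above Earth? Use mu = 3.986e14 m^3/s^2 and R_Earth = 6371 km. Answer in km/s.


r = 6371.0 + 7702.346 = 14073.3460 km = 1.4073346e+07 m
v_esc = sqrt(2*mu/r) = sqrt(2*3.986e14 / 1.4073346e+07)
v_esc = 7526.3596 m/s = 7.5264 km/s

7.5264 km/s


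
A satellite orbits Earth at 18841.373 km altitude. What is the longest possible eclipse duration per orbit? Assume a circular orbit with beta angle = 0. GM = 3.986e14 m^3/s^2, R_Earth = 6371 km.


r = 25212.3730 km
T = 664.0191 min
Eclipse fraction = arcsin(R_E/r)/pi = arcsin(6371.0000/25212.3730)/pi
= arcsin(0.2526934)/pi = 0.08131639
Eclipse duration = 0.08131639 * 664.0191 = 53.9956 min

53.9956 minutes


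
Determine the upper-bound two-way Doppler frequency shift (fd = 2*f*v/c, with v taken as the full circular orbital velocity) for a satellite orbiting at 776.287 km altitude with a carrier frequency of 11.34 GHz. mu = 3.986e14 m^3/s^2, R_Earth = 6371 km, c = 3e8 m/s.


r = 7.147287e+06 m
v = sqrt(mu/r) = 7467.8921 m/s (worst-case radial velocity)
f = 11.34 GHz = 1.134e+10 Hz
fd = 2*f*v/c = 2*1.134e+10*7467.8921/3.0e+08
fd = 564572.6453 Hz

564572.6453 Hz


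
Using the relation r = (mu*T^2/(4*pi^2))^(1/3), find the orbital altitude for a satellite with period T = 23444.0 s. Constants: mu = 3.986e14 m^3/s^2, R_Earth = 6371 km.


T = 23444.0 s
r = (mu*T^2/(4*pi^2))^(1/3) = (3.986e14 * 23444.0^2 / (4*pi^2))^(1/3)
r = 1.7704364e+07 m = 17704.3639 km
alt = r - R_E = 17704.3639 - 6371 = 11333.3639 km

11333.3639 km


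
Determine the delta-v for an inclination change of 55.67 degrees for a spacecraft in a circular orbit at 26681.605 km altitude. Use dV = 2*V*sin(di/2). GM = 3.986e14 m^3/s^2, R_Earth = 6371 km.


r = 33052.6050 km = 3.3052605e+07 m
V = sqrt(mu/r) = 3472.6883 m/s
di = 55.67 deg = 0.9716248 rad
dV = 2*V*sin(di/2) = 2*3472.6883*sin(0.4858124)
dV = 3242.9832 m/s = 3.2430 km/s

3.2430 km/s


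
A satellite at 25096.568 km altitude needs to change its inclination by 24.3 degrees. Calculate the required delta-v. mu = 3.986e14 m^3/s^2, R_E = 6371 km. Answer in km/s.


r = 31467.5680 km = 3.1467568e+07 m
V = sqrt(mu/r) = 3559.0743 m/s
di = 24.3 deg = 0.424115 rad
dV = 2*V*sin(di/2) = 2*3559.0743*sin(0.2120575)
dV = 1498.1693 m/s = 1.4982 km/s

1.4982 km/s


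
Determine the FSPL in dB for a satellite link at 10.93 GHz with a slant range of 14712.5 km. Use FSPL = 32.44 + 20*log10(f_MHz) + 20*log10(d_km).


f = 10.93 GHz = 10930.0000 MHz
d = 14712.5 km
FSPL = 32.44 + 20*log10(10930.0000) + 20*log10(14712.5)
FSPL = 32.44 + 80.7724 + 83.3537
FSPL = 196.5661 dB

196.5661 dB


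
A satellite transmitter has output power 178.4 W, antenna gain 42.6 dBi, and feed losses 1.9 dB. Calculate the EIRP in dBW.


Pt = 178.4 W = 22.5139 dBW
EIRP = Pt_dBW + Gt - losses = 22.5139 + 42.6 - 1.9 = 63.2139 dBW

63.2139 dBW


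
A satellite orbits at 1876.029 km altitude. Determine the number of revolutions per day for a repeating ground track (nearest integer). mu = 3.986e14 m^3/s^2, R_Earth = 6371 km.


r = 8.247029e+06 m
T = 2*pi*sqrt(r^3/mu) = 7453.4528 s = 124.2242 min
revs/day = 1440 / 124.2242 = 11.5919
Rounded: 12 revolutions per day

12 revolutions per day


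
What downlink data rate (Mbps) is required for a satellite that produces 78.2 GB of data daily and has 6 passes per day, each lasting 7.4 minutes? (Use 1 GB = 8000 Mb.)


total contact time = 6 * 7.4 * 60 = 2664.0000 s
data = 78.2 GB = 625600.0000 Mb
rate = 625600.0000 / 2664.0000 = 234.8348 Mbps

234.8348 Mbps


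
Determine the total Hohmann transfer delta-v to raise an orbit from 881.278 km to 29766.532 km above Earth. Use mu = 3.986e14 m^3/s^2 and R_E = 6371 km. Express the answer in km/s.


r1 = 7252.2780 km = 7.252278e+06 m
r2 = 36137.5320 km = 3.6137532e+07 m
dv1 = sqrt(mu/r1)*(sqrt(2*r2/(r1+r2)) - 1) = 2154.5953 m/s
dv2 = sqrt(mu/r2)*(1 - sqrt(2*r1/(r1+r2))) = 1400.9513 m/s
total dv = |dv1| + |dv2| = 2154.5953 + 1400.9513 = 3555.5466 m/s = 3.5555 km/s

3.5555 km/s


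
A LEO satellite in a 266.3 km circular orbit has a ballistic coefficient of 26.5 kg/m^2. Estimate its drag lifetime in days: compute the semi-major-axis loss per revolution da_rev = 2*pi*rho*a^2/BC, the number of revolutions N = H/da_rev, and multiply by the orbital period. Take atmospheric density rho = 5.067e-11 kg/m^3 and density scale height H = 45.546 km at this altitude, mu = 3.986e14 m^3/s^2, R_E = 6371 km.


a = R_E + alt = 6637.3000 km = 6.6373e+06 m
da_rev = 2*pi*rho*a^2/BC = 2*pi*5.067e-11*(6.6373e+06)^2/26.5 = 529.258442 m per revolution
N = H/da_rev = 45546.0000 m / 529.258442 m = 86.0563 revolutions
P = 2*pi*sqrt(a^3/mu) = 5381.4386 s
lifetime = N*P = 86.0563 * 5381.4386 = 463106.4613 s = 5.3600 days

5.3600 days


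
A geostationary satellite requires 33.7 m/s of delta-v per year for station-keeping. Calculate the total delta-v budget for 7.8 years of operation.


dV = rate * years = 33.7 * 7.8
dV = 262.8600 m/s

262.8600 m/s


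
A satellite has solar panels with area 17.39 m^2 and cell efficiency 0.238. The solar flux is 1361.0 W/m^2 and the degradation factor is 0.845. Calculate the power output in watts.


P = area * eta * S * degradation
P = 17.39 * 0.238 * 1361.0 * 0.845
P = 4759.8292 W

4759.8292 W


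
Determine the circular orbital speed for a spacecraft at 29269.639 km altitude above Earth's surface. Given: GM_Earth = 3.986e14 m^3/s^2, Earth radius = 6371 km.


r = R_E + alt = 6371.0 + 29269.639 = 35640.6390 km = 3.5640639e+07 m
v = sqrt(mu/r) = sqrt(3.986e14 / 3.5640639e+07) = 3344.2282 m/s = 3.3442 km/s

3.3442 km/s


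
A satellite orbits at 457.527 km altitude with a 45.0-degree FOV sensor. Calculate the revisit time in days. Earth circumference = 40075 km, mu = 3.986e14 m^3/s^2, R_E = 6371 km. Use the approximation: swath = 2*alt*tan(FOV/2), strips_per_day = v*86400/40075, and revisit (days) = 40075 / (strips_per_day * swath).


swath = 2*457.527*tan(0.3926991) = 379.0278 km
v = sqrt(mu/r) = 7640.2071 m/s = 7.6402 km/s
strips/day = v*86400/40075 = 7.6402*86400/40075 = 16.4720
coverage/day = strips * swath = 16.4720 * 379.0278 = 6243.3313 km
revisit = 40075 / 6243.3313 = 6.4188 days

6.4188 days


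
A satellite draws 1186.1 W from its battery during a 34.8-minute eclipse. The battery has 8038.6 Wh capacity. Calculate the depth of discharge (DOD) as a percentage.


E_used = P * t / 60 = 1186.1 * 34.8 / 60 = 687.9380 Wh
DOD = E_used / E_total * 100 = 687.9380 / 8038.6 * 100
DOD = 8.5579 %

8.5579 %


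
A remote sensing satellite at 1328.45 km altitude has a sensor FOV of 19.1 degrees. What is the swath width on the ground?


FOV = 19.1 deg = 0.3333579 rad
swath = 2 * alt * tan(FOV/2) = 2 * 1328.45 * tan(0.1666789)
swath = 2 * 1328.45 * 0.1682398
swath = 446.9964 km

446.9964 km


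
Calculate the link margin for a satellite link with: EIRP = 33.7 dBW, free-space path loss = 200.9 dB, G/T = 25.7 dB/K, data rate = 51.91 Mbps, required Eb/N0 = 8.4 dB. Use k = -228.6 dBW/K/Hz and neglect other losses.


C/N0 = EIRP - FSPL + G/T - k = 33.7 - 200.9 + 25.7 - (-228.6)
C/N0 = 87.1000 dB-Hz
R_b = 51.91 Mbps = 5.191e+07 bps -> 10*log10(R_b) = 77.1525 dB-Hz
Eb/N0 = C/N0 - 10*log10(R_b) = 87.1000 - 77.1525 = 9.9475 dB
Margin = Eb/N0 - Eb/N0_req = 9.9475 - 8.4 = 1.5475 dB (link closes)

1.5475 dB


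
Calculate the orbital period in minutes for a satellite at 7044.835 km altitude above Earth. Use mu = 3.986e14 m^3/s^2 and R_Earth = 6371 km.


r = 13415.8350 km = 1.3415835e+07 m
T = 2*pi*sqrt(r^3/mu) = 2*pi*sqrt(2.4146441e+21 / 3.986e14)
T = 15464.5677 s = 257.7428 min

257.7428 minutes


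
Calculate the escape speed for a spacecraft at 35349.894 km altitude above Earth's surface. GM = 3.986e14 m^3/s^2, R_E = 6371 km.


r = 6371.0 + 35349.894 = 41720.8940 km = 4.1720894e+07 m
v_esc = sqrt(2*mu/r) = sqrt(2*3.986e14 / 4.1720894e+07)
v_esc = 4371.2620 m/s = 4.3713 km/s

4.3713 km/s


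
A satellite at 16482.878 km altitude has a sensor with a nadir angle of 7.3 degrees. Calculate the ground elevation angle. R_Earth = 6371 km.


r = R_E + alt = 22853.8780 km
Law of sines in the satellite / Earth-center / ground-point triangle:
  sin(nadir)/R_E = sin(90 + el)/r  =>  cos(el) = (r/R_E)*sin(nadir)
cos(el) = (22853.8780 / 6371.0000) * sin(7.3 deg) = 0.4558027
el = arccos(0.4558027) = 62.8834 deg
(Earth-central angle = 90 - nadir - el = 19.8166 deg)

62.8834 degrees


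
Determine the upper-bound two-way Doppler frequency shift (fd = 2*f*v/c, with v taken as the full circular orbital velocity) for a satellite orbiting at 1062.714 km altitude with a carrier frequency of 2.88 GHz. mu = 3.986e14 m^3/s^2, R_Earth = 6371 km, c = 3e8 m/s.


r = 7.433714e+06 m
v = sqrt(mu/r) = 7322.6069 m/s (worst-case radial velocity)
f = 2.88 GHz = 2.88e+09 Hz
fd = 2*f*v/c = 2*2.88e+09*7322.6069/3.0e+08
fd = 140594.0533 Hz

140594.0533 Hz


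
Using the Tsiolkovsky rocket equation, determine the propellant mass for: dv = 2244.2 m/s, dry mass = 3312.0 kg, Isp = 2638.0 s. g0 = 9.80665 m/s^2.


ve = Isp * g0 = 2638.0 * 9.80665 = 25869.942700 m/s
mass ratio = exp(dv/ve) = exp(2244.2/25869.942700) = 1.09062325
m_prop = m_dry * (mr - 1) = 3312.0 * (1.09062325 - 1)
m_prop = 300.1442 kg

300.1442 kg


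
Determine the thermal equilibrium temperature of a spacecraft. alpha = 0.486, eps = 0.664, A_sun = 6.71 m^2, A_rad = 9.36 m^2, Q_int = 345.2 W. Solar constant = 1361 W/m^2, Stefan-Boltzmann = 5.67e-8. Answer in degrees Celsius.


Numerator = alpha*S*A_sun + Q_int = 0.486*1361*6.71 + 345.2 = 4783.5027 W
Denominator = eps*sigma*A_rad = 0.664*5.67e-8*9.36 = 3.5239277e-07 W/K^4
T^4 = 1.357435e+10 K^4
T = 341.3342 K = 68.1842 C

68.1842 degrees Celsius


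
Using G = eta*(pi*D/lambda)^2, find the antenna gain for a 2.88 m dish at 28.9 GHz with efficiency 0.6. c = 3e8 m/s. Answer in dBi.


lambda = c/f = 3e8 / 2.89e+10 = 0.01038062 m
G = eta*(pi*D/lambda)^2 = 0.6*(pi*2.88/0.01038062)^2
G = 455815.5610 (linear)
G = 10*log10(455815.5610) = 56.5879 dBi

56.5879 dBi


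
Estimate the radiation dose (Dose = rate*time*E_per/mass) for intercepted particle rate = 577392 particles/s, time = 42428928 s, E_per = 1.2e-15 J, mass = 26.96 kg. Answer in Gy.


Total energy deposited = rate * time * E_per
  = 577392 * 42428928 * 1.2e-15 = 0.02939775 J
Dose = E_total / mass = 0.02939775 / 26.96
Dose = 0.001090421 Gy

0.0011 Gy


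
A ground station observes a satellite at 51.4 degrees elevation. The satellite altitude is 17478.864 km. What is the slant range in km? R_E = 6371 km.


h = 17478.864 km, el = 51.4 deg
d = -R_E*sin(el) + sqrt((R_E*sin(el))^2 + 2*R_E*h + h^2)
d = -6371.0000*sin(0.8970992) + sqrt((6371.0000*0.7815205)^2 + 2*6371.0000*17478.864 + 17478.864^2)
d = 18537.2567 km

18537.2567 km


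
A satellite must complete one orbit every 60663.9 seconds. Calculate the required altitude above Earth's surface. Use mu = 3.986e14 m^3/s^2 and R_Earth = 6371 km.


T = 60663.9 s
r = (mu*T^2/(4*pi^2))^(1/3) = (3.986e14 * 60663.9^2 / (4*pi^2))^(1/3)
r = 3.3369221e+07 m = 33369.2212 km
alt = r - R_E = 33369.2212 - 6371 = 26998.2212 km

26998.2212 km


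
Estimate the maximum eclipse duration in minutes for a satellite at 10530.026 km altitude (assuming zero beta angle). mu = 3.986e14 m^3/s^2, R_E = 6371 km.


r = 16901.0260 km
T = 364.4430 min
Eclipse fraction = arcsin(R_E/r)/pi = arcsin(6371.0000/16901.0260)/pi
= arcsin(0.3769594)/pi = 0.1230304
Eclipse duration = 0.1230304 * 364.4430 = 44.8376 min

44.8376 minutes


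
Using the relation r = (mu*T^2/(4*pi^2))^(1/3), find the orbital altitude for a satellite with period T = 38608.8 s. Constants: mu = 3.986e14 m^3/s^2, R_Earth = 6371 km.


T = 38608.8 s
r = (mu*T^2/(4*pi^2))^(1/3) = (3.986e14 * 38608.8^2 / (4*pi^2))^(1/3)
r = 2.4689752e+07 m = 24689.7517 km
alt = r - R_E = 24689.7517 - 6371 = 18318.7517 km

18318.7517 km


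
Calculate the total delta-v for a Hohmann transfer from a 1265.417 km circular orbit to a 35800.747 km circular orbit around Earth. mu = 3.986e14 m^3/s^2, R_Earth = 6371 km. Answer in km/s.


r1 = 7636.4170 km = 7.636417e+06 m
r2 = 42171.7470 km = 4.2171747e+07 m
dv1 = sqrt(mu/r1)*(sqrt(2*r2/(r1+r2)) - 1) = 2176.7810 m/s
dv2 = sqrt(mu/r2)*(1 - sqrt(2*r1/(r1+r2))) = 1371.9595 m/s
total dv = |dv1| + |dv2| = 2176.7810 + 1371.9595 = 3548.7405 m/s = 3.5487 km/s

3.5487 km/s


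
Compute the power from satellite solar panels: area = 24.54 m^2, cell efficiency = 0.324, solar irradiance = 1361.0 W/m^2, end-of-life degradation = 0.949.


P = area * eta * S * degradation
P = 24.54 * 0.324 * 1361.0 * 0.949
P = 10269.3725 W

10269.3725 W


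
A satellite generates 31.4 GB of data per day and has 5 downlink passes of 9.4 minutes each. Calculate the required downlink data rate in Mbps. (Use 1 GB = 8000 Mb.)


total contact time = 5 * 9.4 * 60 = 2820.0000 s
data = 31.4 GB = 251200.0000 Mb
rate = 251200.0000 / 2820.0000 = 89.0780 Mbps

89.0780 Mbps


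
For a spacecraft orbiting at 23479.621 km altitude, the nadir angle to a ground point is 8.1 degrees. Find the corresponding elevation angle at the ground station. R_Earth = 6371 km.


r = R_E + alt = 29850.6210 km
Law of sines in the satellite / Earth-center / ground-point triangle:
  sin(nadir)/R_E = sin(90 + el)/r  =>  cos(el) = (r/R_E)*sin(nadir)
cos(el) = (29850.6210 / 6371.0000) * sin(8.1 deg) = 0.6601773
el = arccos(0.6601773) = 48.6866 deg
(Earth-central angle = 90 - nadir - el = 33.2134 deg)

48.6866 degrees


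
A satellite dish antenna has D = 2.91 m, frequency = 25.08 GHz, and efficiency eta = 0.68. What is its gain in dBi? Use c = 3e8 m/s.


lambda = c/f = 3e8 / 2.508e+10 = 0.01196172 m
G = eta*(pi*D/lambda)^2 = 0.68*(pi*2.91/0.01196172)^2
G = 397198.1261 (linear)
G = 10*log10(397198.1261) = 55.9901 dBi

55.9901 dBi


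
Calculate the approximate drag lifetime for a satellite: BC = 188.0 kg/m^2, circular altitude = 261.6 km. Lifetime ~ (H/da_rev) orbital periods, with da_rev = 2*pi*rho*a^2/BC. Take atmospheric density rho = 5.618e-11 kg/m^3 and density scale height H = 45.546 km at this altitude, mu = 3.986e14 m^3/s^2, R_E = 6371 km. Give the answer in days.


a = R_E + alt = 6632.6000 km = 6.6326e+06 m
da_rev = 2*pi*rho*a^2/BC = 2*pi*5.618e-11*(6.6326e+06)^2/188.0 = 82.598349 m per revolution
N = H/da_rev = 45546.0000 m / 82.598349 m = 551.4154 revolutions
P = 2*pi*sqrt(a^3/mu) = 5375.7236 s
lifetime = N*P = 551.4154 * 5375.7236 = 2.9642567e+06 s = 34.3085 days

34.3085 days


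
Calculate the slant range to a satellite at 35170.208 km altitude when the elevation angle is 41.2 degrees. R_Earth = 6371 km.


h = 35170.208 km, el = 41.2 deg
d = -R_E*sin(el) + sqrt((R_E*sin(el))^2 + 2*R_E*h + h^2)
d = -6371.0000*sin(0.7190757) + sqrt((6371.0000*0.6586895)^2 + 2*6371.0000*35170.208 + 35170.208^2)
d = 37067.1905 km

37067.1905 km


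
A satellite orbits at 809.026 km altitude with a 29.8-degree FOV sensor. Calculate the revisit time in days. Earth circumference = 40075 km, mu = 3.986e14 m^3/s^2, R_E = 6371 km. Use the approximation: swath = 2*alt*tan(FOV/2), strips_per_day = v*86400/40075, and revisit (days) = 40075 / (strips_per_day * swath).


swath = 2*809.026*tan(0.2600541) = 430.5303 km
v = sqrt(mu/r) = 7450.8469 m/s = 7.4508 km/s
strips/day = v*86400/40075 = 7.4508*86400/40075 = 16.0637
coverage/day = strips * swath = 16.0637 * 430.5303 = 6915.9146 km
revisit = 40075 / 6915.9146 = 5.7946 days

5.7946 days


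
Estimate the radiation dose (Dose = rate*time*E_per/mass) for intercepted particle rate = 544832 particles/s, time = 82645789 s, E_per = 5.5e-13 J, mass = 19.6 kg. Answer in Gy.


Total energy deposited = rate * time * E_per
  = 544832 * 82645789 * 5.5e-13 = 24.7654 J
Dose = E_total / mass = 24.7654 / 19.6
Dose = 1.2635 Gy

1.2635 Gy


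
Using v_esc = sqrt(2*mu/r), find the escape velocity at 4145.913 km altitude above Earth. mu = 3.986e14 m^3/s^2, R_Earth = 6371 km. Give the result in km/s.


r = 6371.0 + 4145.913 = 10516.9130 km = 1.0516913e+07 m
v_esc = sqrt(2*mu/r) = sqrt(2*3.986e14 / 1.0516913e+07)
v_esc = 8706.4178 m/s = 8.7064 km/s

8.7064 km/s


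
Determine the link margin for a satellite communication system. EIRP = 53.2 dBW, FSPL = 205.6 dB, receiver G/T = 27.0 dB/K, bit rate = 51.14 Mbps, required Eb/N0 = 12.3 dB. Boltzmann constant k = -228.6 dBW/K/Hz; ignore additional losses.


C/N0 = EIRP - FSPL + G/T - k = 53.2 - 205.6 + 27.0 - (-228.6)
C/N0 = 103.2000 dB-Hz
R_b = 51.14 Mbps = 5.114e+07 bps -> 10*log10(R_b) = 77.0876 dB-Hz
Eb/N0 = C/N0 - 10*log10(R_b) = 103.2000 - 77.0876 = 26.1124 dB
Margin = Eb/N0 - Eb/N0_req = 26.1124 - 12.3 = 13.8124 dB (link closes)

13.8124 dB


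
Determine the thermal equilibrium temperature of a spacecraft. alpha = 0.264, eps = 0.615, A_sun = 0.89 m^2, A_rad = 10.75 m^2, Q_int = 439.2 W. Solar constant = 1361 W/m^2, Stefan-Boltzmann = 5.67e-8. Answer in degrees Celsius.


Numerator = alpha*S*A_sun + Q_int = 0.264*1361*0.89 + 439.2 = 758.9806 W
Denominator = eps*sigma*A_rad = 0.615*5.67e-8*10.75 = 3.7485788e-07 W/K^4
T^4 = 2.0247155e+09 K^4
T = 212.1246 K = -61.0254 C

-61.0254 degrees Celsius


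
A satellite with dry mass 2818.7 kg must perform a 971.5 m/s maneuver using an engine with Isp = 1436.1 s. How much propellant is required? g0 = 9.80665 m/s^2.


ve = Isp * g0 = 1436.1 * 9.80665 = 14083.330065 m/s
mass ratio = exp(dv/ve) = exp(971.5/14083.330065) = 1.07141721
m_prop = m_dry * (mr - 1) = 2818.7 * (1.07141721 - 1)
m_prop = 201.3037 kg

201.3037 kg


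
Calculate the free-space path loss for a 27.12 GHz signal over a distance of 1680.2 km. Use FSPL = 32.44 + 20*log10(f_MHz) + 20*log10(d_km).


f = 27.12 GHz = 27120.0000 MHz
d = 1680.2 km
FSPL = 32.44 + 20*log10(27120.0000) + 20*log10(1680.2)
FSPL = 32.44 + 88.6658 + 64.5072
FSPL = 185.6130 dB

185.6130 dB


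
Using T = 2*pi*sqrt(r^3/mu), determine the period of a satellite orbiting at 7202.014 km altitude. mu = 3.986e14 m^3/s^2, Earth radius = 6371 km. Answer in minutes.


r = 13573.0140 km = 1.3573014e+07 m
T = 2*pi*sqrt(r^3/mu) = 2*pi*sqrt(2.5005117e+21 / 3.986e14)
T = 15737.1349 s = 262.2856 min

262.2856 minutes


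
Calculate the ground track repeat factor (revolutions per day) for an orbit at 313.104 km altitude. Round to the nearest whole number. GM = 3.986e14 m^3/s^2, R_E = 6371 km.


r = 6.684104e+06 m
T = 2*pi*sqrt(r^3/mu) = 5438.4610 s = 90.6410 min
revs/day = 1440 / 90.6410 = 15.8868
Rounded: 16 revolutions per day

16 revolutions per day


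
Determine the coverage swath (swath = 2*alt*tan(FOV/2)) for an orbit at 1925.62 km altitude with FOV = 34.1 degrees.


FOV = 34.1 deg = 0.5951573 rad
swath = 2 * alt * tan(FOV/2) = 2 * 1925.62 * tan(0.2975786)
swath = 2 * 1925.62 * 0.3066852
swath = 1181.1182 km

1181.1182 km


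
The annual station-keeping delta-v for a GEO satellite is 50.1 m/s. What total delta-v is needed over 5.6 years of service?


dV = rate * years = 50.1 * 5.6
dV = 280.5600 m/s

280.5600 m/s


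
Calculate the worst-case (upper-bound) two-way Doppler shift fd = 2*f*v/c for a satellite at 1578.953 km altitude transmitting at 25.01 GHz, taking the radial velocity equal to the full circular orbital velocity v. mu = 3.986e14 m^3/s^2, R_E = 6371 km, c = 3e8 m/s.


r = 7.949953e+06 m
v = sqrt(mu/r) = 7080.8659 m/s (worst-case radial velocity)
f = 25.01 GHz = 2.501e+10 Hz
fd = 2*f*v/c = 2*2.501e+10*7080.8659/3.0e+08
fd = 1.1806164e+06 Hz

1.1806e+06 Hz


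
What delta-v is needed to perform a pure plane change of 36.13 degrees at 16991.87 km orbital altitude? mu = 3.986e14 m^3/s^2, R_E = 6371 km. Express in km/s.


r = 23362.8700 km = 2.336287e+07 m
V = sqrt(mu/r) = 4130.5278 m/s
di = 36.13 deg = 0.6305875 rad
dV = 2*V*sin(di/2) = 2*4130.5278*sin(0.3152937)
dV = 2561.7181 m/s = 2.5617 km/s

2.5617 km/s


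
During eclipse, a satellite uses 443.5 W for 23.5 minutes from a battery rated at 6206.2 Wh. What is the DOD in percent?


E_used = P * t / 60 = 443.5 * 23.5 / 60 = 173.7042 Wh
DOD = E_used / E_total * 100 = 173.7042 / 6206.2 * 100
DOD = 2.7989 %

2.7989 %


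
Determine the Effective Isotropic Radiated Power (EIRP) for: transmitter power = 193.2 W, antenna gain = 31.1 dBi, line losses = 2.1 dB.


Pt = 193.2 W = 22.8601 dBW
EIRP = Pt_dBW + Gt - losses = 22.8601 + 31.1 - 2.1 = 51.8601 dBW

51.8601 dBW


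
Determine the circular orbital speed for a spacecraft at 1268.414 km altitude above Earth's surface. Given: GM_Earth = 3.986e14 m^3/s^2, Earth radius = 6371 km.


r = R_E + alt = 6371.0 + 1268.414 = 7639.4140 km = 7.639414e+06 m
v = sqrt(mu/r) = sqrt(3.986e14 / 7.639414e+06) = 7223.3494 m/s = 7.2233 km/s

7.2233 km/s


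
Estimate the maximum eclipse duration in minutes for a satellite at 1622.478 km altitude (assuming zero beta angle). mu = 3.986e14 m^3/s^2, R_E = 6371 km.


r = 7993.4780 km
T = 118.5397 min
Eclipse fraction = arcsin(R_E/r)/pi = arcsin(6371.0000/7993.4780)/pi
= arcsin(0.7970248)/pi = 0.293594
Eclipse duration = 0.293594 * 118.5397 = 34.8025 min

34.8025 minutes


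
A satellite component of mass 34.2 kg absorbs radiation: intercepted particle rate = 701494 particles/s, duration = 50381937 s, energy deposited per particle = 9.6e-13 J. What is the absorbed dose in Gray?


Total energy deposited = rate * time * E_per
  = 701494 * 50381937 * 9.6e-13 = 33.9289 J
Dose = E_total / mass = 33.9289 / 34.2
Dose = 0.9920737 Gy

0.9921 Gy


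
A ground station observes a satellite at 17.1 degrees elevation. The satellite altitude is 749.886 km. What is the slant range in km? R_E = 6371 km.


h = 749.886 km, el = 17.1 deg
d = -R_E*sin(el) + sqrt((R_E*sin(el))^2 + 2*R_E*h + h^2)
d = -6371.0000*sin(0.2984513) + sqrt((6371.0000*0.2940403)^2 + 2*6371.0000*749.886 + 749.886^2)
d = 1818.1112 km

1818.1112 km


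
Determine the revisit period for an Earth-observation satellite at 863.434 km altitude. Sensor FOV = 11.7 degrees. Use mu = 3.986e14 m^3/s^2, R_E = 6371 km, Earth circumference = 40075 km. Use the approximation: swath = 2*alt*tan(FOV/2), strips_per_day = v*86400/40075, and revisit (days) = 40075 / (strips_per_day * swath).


swath = 2*863.434*tan(0.1021018) = 176.9315 km
v = sqrt(mu/r) = 7422.7762 m/s = 7.4228 km/s
strips/day = v*86400/40075 = 7.4228*86400/40075 = 16.0032
coverage/day = strips * swath = 16.0032 * 176.9315 = 2831.4688 km
revisit = 40075 / 2831.4688 = 14.1534 days

14.1534 days


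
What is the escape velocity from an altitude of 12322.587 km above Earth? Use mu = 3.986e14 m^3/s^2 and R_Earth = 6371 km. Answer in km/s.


r = 6371.0 + 12322.587 = 18693.5870 km = 1.8693587e+07 m
v_esc = sqrt(2*mu/r) = sqrt(2*3.986e14 / 1.8693587e+07)
v_esc = 6530.3630 m/s = 6.5304 km/s

6.5304 km/s


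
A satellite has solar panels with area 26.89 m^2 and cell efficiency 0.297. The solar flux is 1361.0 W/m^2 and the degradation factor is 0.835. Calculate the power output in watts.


P = area * eta * S * degradation
P = 26.89 * 0.297 * 1361.0 * 0.835
P = 9075.9449 W

9075.9449 W


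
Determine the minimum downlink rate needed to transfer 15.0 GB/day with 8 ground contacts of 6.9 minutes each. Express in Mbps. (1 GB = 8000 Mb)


total contact time = 8 * 6.9 * 60 = 3312.0000 s
data = 15.0 GB = 120000.0000 Mb
rate = 120000.0000 / 3312.0000 = 36.2319 Mbps

36.2319 Mbps


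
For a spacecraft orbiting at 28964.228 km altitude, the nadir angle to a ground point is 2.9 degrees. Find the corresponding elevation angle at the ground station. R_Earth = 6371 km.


r = R_E + alt = 35335.2280 km
Law of sines in the satellite / Earth-center / ground-point triangle:
  sin(nadir)/R_E = sin(90 + el)/r  =>  cos(el) = (r/R_E)*sin(nadir)
cos(el) = (35335.2280 / 6371.0000) * sin(2.9 deg) = 0.2806016
el = arccos(0.2806016) = 73.7039 deg
(Earth-central angle = 90 - nadir - el = 13.3961 deg)

73.7039 degrees


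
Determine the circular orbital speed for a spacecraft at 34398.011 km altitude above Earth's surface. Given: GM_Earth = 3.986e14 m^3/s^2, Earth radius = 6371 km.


r = R_E + alt = 6371.0 + 34398.011 = 40769.0110 km = 4.0769011e+07 m
v = sqrt(mu/r) = sqrt(3.986e14 / 4.0769011e+07) = 3126.8249 m/s = 3.1268 km/s

3.1268 km/s


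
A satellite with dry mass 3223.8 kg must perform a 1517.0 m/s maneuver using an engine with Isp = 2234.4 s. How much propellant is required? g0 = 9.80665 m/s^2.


ve = Isp * g0 = 2234.4 * 9.80665 = 21911.978760 m/s
mass ratio = exp(dv/ve) = exp(1517.0/21911.978760) = 1.07168432
m_prop = m_dry * (mr - 1) = 3223.8 * (1.07168432 - 1)
m_prop = 231.0959 kg

231.0959 kg


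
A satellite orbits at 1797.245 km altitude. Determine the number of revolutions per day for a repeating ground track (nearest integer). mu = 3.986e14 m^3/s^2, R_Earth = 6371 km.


r = 8.168245e+06 m
T = 2*pi*sqrt(r^3/mu) = 7346.9038 s = 122.4484 min
revs/day = 1440 / 122.4484 = 11.7601
Rounded: 12 revolutions per day

12 revolutions per day


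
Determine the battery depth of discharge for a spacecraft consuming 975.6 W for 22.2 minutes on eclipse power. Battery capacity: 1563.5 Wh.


E_used = P * t / 60 = 975.6 * 22.2 / 60 = 360.9720 Wh
DOD = E_used / E_total * 100 = 360.9720 / 1563.5 * 100
DOD = 23.0874 %

23.0874 %


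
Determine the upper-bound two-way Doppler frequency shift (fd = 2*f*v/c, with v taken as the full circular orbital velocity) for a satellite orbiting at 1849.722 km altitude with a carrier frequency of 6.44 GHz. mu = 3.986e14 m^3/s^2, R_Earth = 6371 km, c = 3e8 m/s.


r = 8.220722e+06 m
v = sqrt(mu/r) = 6963.2769 m/s (worst-case radial velocity)
f = 6.44 GHz = 6.44e+09 Hz
fd = 2*f*v/c = 2*6.44e+09*6963.2769/3.0e+08
fd = 298956.6887 Hz

298956.6887 Hz


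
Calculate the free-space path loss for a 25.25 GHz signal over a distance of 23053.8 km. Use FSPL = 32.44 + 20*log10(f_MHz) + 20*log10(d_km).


f = 25.25 GHz = 25250.0000 MHz
d = 23053.8 km
FSPL = 32.44 + 20*log10(25250.0000) + 20*log10(23053.8)
FSPL = 32.44 + 88.0452 + 87.2549
FSPL = 207.7401 dB

207.7401 dB


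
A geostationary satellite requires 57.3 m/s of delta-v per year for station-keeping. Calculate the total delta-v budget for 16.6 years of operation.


dV = rate * years = 57.3 * 16.6
dV = 951.1800 m/s

951.1800 m/s


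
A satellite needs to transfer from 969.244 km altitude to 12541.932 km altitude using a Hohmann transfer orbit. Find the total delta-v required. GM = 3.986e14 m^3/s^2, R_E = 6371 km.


r1 = 7340.2440 km = 7.340244e+06 m
r2 = 18912.9320 km = 1.8912932e+07 m
dv1 = sqrt(mu/r1)*(sqrt(2*r2/(r1+r2)) - 1) = 1476.3061 m/s
dv2 = sqrt(mu/r2)*(1 - sqrt(2*r1/(r1+r2))) = 1157.8505 m/s
total dv = |dv1| + |dv2| = 1476.3061 + 1157.8505 = 2634.1567 m/s = 2.6342 km/s

2.6342 km/s


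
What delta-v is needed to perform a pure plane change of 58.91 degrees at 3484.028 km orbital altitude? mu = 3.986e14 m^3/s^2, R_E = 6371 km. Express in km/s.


r = 9855.0280 km = 9.855028e+06 m
V = sqrt(mu/r) = 6359.7452 m/s
di = 58.91 deg = 1.0282 rad
dV = 2*V*sin(di/2) = 2*6359.7452*sin(0.5140867)
dV = 6254.6801 m/s = 6.2547 km/s

6.2547 km/s


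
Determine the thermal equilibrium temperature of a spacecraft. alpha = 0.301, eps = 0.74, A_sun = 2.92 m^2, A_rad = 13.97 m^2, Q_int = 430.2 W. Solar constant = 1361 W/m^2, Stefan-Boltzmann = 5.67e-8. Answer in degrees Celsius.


Numerator = alpha*S*A_sun + Q_int = 0.301*1361*2.92 + 430.2 = 1626.4101 W
Denominator = eps*sigma*A_rad = 0.74*5.67e-8*13.97 = 5.8615326e-07 W/K^4
T^4 = 2.7747182e+09 K^4
T = 229.5116 K = -43.6384 C

-43.6384 degrees Celsius


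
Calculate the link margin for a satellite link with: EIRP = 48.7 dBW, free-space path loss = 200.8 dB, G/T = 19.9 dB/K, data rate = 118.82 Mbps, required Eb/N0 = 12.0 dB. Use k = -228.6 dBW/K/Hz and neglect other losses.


C/N0 = EIRP - FSPL + G/T - k = 48.7 - 200.8 + 19.9 - (-228.6)
C/N0 = 96.4000 dB-Hz
R_b = 118.82 Mbps = 1.1882e+08 bps -> 10*log10(R_b) = 80.7489 dB-Hz
Eb/N0 = C/N0 - 10*log10(R_b) = 96.4000 - 80.7489 = 15.6511 dB
Margin = Eb/N0 - Eb/N0_req = 15.6511 - 12.0 = 3.6511 dB (link closes)

3.6511 dB


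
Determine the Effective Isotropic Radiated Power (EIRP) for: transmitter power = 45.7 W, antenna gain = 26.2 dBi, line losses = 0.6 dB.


Pt = 45.7 W = 16.5992 dBW
EIRP = Pt_dBW + Gt - losses = 16.5992 + 26.2 - 0.6 = 42.1992 dBW

42.1992 dBW


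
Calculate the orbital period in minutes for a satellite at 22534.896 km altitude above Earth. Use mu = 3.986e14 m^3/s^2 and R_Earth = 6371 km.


r = 28905.8960 km = 2.8905896e+07 m
T = 2*pi*sqrt(r^3/mu) = 2*pi*sqrt(2.4152345e+22 / 3.986e14)
T = 48909.2356 s = 815.1539 min

815.1539 minutes


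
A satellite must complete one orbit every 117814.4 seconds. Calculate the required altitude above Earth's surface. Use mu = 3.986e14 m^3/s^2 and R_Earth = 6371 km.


T = 117814.4 s
r = (mu*T^2/(4*pi^2))^(1/3) = (3.986e14 * 117814.4^2 / (4*pi^2))^(1/3)
r = 5.194273e+07 m = 51942.7298 km
alt = r - R_E = 51942.7298 - 6371 = 45571.7298 km

45571.7298 km


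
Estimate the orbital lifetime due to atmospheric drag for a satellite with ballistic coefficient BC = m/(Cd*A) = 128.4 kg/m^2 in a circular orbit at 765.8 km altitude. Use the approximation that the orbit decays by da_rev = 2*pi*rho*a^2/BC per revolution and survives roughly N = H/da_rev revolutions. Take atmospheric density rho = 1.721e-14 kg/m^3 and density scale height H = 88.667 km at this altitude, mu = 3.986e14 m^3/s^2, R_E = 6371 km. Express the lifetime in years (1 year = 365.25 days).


a = R_E + alt = 7136.8000 km = 7.1368e+06 m
da_rev = 2*pi*rho*a^2/BC = 2*pi*1.721e-14*(7.1368e+06)^2/128.4 = 0.0428946144 m per revolution
N = H/da_rev = 88667.0000 m / 0.0428946144 m = 2.0670893e+06 revolutions
P = 2*pi*sqrt(a^3/mu) = 6000.2108 s
lifetime = N*P = 2.0670893e+06 * 6000.2108 = 1.2402972e+10 s = 143552.9148 days
years = 143552.9148 / 365.25 = 393.0265 years

393.0265 years


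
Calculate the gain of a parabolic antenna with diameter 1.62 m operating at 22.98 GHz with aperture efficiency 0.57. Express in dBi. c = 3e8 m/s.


lambda = c/f = 3e8 / 2.298e+10 = 0.01305483 m
G = eta*(pi*D/lambda)^2 = 0.57*(pi*1.62/0.01305483)^2
G = 86628.7742 (linear)
G = 10*log10(86628.7742) = 49.3766 dBi

49.3766 dBi
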